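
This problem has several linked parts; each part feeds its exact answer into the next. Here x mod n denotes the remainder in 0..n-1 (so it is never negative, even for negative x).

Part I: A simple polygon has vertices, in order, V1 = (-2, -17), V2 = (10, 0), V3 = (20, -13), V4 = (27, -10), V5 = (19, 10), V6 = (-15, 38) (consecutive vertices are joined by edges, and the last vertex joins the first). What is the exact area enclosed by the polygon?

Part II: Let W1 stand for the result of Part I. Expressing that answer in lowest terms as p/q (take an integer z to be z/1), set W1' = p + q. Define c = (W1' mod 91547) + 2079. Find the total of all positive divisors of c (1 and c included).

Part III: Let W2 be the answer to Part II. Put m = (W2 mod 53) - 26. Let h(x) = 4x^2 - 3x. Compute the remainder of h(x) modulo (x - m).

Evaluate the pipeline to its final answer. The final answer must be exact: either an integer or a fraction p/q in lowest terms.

Part I: cross terms: (-2*0 - 10*-17)=170, (10*-13 - 20*0)=-130, (20*-10 - 27*-13)=151, (27*10 - 19*-10)=460, (19*38 - -15*10)=872, (-15*-17 - -2*38)=331; twice the area = |1854| = 1854; area = 927; answer 927
Part II: W1 = 927; threaded value p + q = 928; c = 3007; 3007 = 31 * 97; sigma = (1 + 31) * (1 + 97) = 32 * 98 = 3136; answer 3136
Part III: W2 = 3136; m = -17; remainder = value at the root: 4*(-17)^2 - 3*(-17)^1 = (1156) + (51) = 1207; answer 1207

1207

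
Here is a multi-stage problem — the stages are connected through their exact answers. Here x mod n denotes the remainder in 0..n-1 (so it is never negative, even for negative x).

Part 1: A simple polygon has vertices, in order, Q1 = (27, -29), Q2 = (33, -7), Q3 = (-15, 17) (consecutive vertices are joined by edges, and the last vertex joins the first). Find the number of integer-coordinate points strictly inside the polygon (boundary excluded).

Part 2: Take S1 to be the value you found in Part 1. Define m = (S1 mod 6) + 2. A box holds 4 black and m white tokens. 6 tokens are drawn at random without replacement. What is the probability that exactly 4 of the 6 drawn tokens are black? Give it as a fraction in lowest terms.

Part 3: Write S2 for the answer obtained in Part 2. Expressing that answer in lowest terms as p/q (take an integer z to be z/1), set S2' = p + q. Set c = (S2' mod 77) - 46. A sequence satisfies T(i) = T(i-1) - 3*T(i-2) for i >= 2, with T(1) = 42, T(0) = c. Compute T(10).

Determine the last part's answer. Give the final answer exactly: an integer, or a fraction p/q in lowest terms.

Part 1: cross terms: (27*-7 - 33*-29)=768, (33*17 - -15*-7)=456, (-15*-29 - 27*17)=-24; twice the area = |1200| = 1200; area = 600; boundary points = 2 + 24 + 2 = 28; strictly interior points = area - boundary/2 + 1 = 587; answer 587
Part 2: S1 = 587; m = 7; total draws C(11,6) = 462; favorable C(4,4)*C(7,2) = 21; P = 1/22; answer 1/22
Part 3: S2 = 1/22; threaded value p + q = 23; c = -23; T(2) = 1*(42) - 3*(-23) = 111; iterating: T(2)=111, T(3)=-15, T(4)=-348, T(5)=-303, T(6)=741, T(7)=1650, T(8)=-573, T(9)=-5523, T(10)=-3804; answer -3804

-3804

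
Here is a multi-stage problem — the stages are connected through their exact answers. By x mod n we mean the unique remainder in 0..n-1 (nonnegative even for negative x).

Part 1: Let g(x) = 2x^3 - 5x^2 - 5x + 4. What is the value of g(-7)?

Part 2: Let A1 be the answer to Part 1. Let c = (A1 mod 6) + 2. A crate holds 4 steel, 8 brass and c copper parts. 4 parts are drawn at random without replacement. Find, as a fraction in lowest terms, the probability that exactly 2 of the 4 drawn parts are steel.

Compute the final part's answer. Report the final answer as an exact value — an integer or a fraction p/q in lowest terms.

99/455

Part 1: 2*(-7)^3 - 5*(-7)^2 - 5*(-7)^1 + 4 = (-686) + (-245) + (35) + (4) = -892; answer -892
Part 2: A1 = -892; c = 4; total draws C(16,4) = 1820; favorable C(4,2)*C(12,2) = 396; P = 99/455; answer 99/455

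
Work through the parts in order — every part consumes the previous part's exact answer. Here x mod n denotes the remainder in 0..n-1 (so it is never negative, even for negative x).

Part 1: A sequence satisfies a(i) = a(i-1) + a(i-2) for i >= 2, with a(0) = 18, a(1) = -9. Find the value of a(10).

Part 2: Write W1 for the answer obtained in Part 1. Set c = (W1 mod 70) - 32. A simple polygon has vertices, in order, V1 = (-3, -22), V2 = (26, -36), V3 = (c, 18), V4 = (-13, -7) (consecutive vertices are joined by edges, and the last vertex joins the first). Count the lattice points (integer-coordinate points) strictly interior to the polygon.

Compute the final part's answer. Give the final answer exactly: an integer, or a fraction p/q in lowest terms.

1038

Part 1: a(2) = 1*(-9) + 1*(18) = 9; iterating: a(2)=9, a(3)=0, a(4)=9, a(5)=9, a(6)=18, a(7)=27, a(8)=45, a(9)=72, a(10)=117; answer 117
Part 2: W1 = 117; c = 15; cross terms: (-3*-36 - 26*-22)=680, (26*18 - 15*-36)=1008, (15*-7 - -13*18)=129, (-13*-22 - -3*-7)=265; twice the area = |2082| = 2082; area = 1041; boundary points = 1 + 1 + 1 + 5 = 8; strictly interior points = area - boundary/2 + 1 = 1038; answer 1038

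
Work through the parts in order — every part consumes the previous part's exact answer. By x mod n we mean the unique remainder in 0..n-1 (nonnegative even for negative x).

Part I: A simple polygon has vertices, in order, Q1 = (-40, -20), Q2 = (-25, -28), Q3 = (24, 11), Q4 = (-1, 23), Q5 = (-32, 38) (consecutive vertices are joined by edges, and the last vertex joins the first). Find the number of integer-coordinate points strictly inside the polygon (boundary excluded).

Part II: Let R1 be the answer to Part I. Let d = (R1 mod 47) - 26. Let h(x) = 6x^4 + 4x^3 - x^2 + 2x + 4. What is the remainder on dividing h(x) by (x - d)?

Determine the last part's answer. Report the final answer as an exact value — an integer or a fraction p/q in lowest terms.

Part I: cross terms: (-40*-28 - -25*-20)=620, (-25*11 - 24*-28)=397, (24*23 - -1*11)=563, (-1*38 - -32*23)=698, (-32*-20 - -40*38)=2160; twice the area = |4438| = 4438; area = 2219; boundary points = 1 + 1 + 1 + 1 + 2 = 6; strictly interior points = area - boundary/2 + 1 = 2217; answer 2217
Part II: R1 = 2217; d = -18; remainder = value at the root: 6*(-18)^4 + 4*(-18)^3 - 1*(-18)^2 + 2*(-18)^1 + 4 = (629856) + (-23328) + (-324) + (-36) + (4) = 606172; answer 606172

606172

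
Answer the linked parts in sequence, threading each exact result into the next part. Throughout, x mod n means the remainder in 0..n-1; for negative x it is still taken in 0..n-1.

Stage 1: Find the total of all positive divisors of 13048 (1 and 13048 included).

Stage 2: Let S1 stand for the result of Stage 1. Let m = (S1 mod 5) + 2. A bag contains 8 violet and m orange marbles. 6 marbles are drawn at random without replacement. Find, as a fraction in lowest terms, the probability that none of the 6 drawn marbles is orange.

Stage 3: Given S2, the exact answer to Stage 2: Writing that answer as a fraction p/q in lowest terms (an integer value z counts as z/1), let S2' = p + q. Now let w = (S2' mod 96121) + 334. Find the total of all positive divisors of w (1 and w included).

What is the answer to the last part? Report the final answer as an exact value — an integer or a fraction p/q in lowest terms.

Stage 1: 13048 = 2^3 * 7 * 233; sigma = (1 + 2 + 4 + 8) * (1 + 7) * (1 + 233) = 15 * 8 * 234 = 28080; answer 28080
Stage 2: S1 = 28080; m = 2; total draws C(10,6) = 210; favorable C(8,6) = 28; P = 2/15; answer 2/15
Stage 3: S2 = 2/15; threaded value p + q = 17; w = 351; 351 = 3^3 * 13; sigma = (1 + 3 + 9 + 27) * (1 + 13) = 40 * 14 = 560; answer 560

560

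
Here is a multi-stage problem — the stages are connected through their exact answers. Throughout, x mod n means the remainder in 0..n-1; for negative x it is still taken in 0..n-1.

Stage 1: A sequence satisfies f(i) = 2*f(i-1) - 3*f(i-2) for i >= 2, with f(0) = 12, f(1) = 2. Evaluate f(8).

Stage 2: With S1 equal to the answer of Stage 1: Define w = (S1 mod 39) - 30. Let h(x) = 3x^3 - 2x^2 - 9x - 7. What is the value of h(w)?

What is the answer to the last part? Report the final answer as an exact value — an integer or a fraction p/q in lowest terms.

Stage 1: f(2) = 2*(2) - 3*(12) = -32; iterating: f(2)=-32, f(3)=-70, f(4)=-44, f(5)=122, f(6)=376, f(7)=386, f(8)=-356; answer -356
Stage 2: S1 = -356; w = 4; 3*(4)^3 - 2*(4)^2 - 9*(4)^1 - 7 = (192) + (-32) + (-36) + (-7) = 117; answer 117

117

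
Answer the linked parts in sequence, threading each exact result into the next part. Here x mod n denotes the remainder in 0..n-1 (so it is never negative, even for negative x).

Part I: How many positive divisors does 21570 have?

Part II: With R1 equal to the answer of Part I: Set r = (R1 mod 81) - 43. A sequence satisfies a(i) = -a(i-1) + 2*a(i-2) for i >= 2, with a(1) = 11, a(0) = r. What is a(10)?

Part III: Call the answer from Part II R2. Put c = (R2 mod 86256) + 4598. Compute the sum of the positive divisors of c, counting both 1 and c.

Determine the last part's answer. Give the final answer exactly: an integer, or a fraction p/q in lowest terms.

Part I: 21570 = 2 * 3 * 5 * 719; number of divisors = (1+1) * (1+1) * (1+1) * (1+1) = 16; answer 16
Part II: R1 = 16; r = -27; a(2) = -1*(11) + 2*(-27) = -65; iterating: a(2)=-65, a(3)=87, a(4)=-217, a(5)=391, a(6)=-825, a(7)=1607, a(8)=-3257, a(9)=6471, a(10)=-12985; answer -12985
Part III: R2 = -12985; c = 77869; 77869 = 11 * 7079; sigma = (1 + 11) * (1 + 7079) = 12 * 7080 = 84960; answer 84960

84960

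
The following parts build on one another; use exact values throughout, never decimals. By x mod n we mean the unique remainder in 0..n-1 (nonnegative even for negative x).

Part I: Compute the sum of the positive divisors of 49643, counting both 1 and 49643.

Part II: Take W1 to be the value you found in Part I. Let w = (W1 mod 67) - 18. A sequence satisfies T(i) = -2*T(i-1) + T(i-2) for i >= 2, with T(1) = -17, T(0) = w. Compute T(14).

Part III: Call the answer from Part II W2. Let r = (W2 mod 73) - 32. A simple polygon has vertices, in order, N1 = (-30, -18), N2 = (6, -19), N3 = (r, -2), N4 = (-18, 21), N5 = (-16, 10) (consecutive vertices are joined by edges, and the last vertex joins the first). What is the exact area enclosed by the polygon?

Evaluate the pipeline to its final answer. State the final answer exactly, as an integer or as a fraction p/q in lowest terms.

667

Part I: 49643 = 11 * 4513; sigma = (1 + 11) * (1 + 4513) = 12 * 4514 = 54168; answer 54168
Part II: W1 = 54168; w = 14; T(2) = -2*(-17) + 1*(14) = 48; iterating: T(2)=48, T(3)=-113, T(4)=274, T(5)=-661, T(6)=1596, T(7)=-3853, T(8)=9302, T(9)=-22457, T(10)=54216, T(11)=-130889, T(12)=315994, T(13)=-762877, T(14)=1841748; answer 1841748
Part III: W2 = 1841748; r = -1; cross terms: (-30*-19 - 6*-18)=678, (6*-2 - -1*-19)=-31, (-1*21 - -18*-2)=-57, (-18*10 - -16*21)=156, (-16*-18 - -30*10)=588; twice the area = |1334| = 1334; area = 667; answer 667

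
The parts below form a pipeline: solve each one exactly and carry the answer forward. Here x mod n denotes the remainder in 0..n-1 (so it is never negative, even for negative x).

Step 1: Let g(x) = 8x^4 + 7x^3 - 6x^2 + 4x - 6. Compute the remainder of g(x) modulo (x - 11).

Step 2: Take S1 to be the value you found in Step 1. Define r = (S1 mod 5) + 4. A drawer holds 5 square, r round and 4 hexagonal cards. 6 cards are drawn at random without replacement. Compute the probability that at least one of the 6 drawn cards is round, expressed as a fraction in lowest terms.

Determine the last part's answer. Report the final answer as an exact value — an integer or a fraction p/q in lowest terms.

703/715

Step 1: remainder = value at the root: 8*(11)^4 + 7*(11)^3 - 6*(11)^2 + 4*(11)^1 - 6 = (117128) + (9317) + (-726) + (44) + (-6) = 125757; answer 125757
Step 2: S1 = 125757; r = 6; total draws C(15,6) = 5005; complement C(9,6) = 84; favorable 5005 - 84 = 4921; P = 703/715; answer 703/715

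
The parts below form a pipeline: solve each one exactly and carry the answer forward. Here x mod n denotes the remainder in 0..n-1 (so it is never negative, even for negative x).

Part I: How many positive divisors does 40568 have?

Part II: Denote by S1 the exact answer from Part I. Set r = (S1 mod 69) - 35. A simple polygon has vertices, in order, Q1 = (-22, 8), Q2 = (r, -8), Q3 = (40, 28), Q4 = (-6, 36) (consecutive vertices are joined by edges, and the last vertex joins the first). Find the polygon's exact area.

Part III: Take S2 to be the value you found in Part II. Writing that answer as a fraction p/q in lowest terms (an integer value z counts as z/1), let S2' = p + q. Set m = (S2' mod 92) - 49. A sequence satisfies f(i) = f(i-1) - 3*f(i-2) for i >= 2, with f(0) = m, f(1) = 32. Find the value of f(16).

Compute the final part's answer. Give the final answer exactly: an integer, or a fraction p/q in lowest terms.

Part I: 40568 = 2^3 * 11 * 461; number of divisors = (3+1) * (1+1) * (1+1) = 16; answer 16
Part II: S1 = 16; r = -19; cross terms: (-22*-8 - -19*8)=328, (-19*28 - 40*-8)=-212, (40*36 - -6*28)=1608, (-6*8 - -22*36)=744; twice the area = |2468| = 2468; area = 1234; answer 1234
Part III: S2 = 1234; threaded value p + q = 1235; m = -10; f(2) = 1*(32) - 3*(-10) = 62; iterating: f(2)=62, f(3)=-34, f(4)=-220, f(5)=-118, f(6)=542, f(7)=896, f(8)=-730, f(9)=-3418, f(10)=-1228, f(11)=9026, f(12)=12710, f(13)=-14368, f(14)=-52498, f(15)=-9394, f(16)=148100; answer 148100

148100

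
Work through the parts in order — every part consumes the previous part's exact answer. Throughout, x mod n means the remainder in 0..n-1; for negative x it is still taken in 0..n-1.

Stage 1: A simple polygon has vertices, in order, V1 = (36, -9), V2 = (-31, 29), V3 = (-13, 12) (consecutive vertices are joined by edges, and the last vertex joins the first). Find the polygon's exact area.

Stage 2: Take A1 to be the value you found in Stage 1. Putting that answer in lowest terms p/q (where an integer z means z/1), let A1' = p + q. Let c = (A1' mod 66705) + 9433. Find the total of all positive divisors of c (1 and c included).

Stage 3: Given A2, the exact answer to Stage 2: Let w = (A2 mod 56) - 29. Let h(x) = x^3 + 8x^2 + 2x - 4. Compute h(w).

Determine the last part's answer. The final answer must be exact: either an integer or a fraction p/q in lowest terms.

Stage 1: cross terms: (36*29 - -31*-9)=765, (-31*12 - -13*29)=5, (-13*-9 - 36*12)=-315; twice the area = |455| = 455; area = 455/2; answer 455/2
Stage 2: A1 = 455/2; threaded value p + q = 457; c = 9890; 9890 = 2 * 5 * 23 * 43; sigma = (1 + 2) * (1 + 5) * (1 + 23) * (1 + 43) = 3 * 6 * 24 * 44 = 19008; answer 19008
Stage 3: A2 = 19008; w = -5; 1*(-5)^3 + 8*(-5)^2 + 2*(-5)^1 - 4 = (-125) + (200) + (-10) + (-4) = 61; answer 61

61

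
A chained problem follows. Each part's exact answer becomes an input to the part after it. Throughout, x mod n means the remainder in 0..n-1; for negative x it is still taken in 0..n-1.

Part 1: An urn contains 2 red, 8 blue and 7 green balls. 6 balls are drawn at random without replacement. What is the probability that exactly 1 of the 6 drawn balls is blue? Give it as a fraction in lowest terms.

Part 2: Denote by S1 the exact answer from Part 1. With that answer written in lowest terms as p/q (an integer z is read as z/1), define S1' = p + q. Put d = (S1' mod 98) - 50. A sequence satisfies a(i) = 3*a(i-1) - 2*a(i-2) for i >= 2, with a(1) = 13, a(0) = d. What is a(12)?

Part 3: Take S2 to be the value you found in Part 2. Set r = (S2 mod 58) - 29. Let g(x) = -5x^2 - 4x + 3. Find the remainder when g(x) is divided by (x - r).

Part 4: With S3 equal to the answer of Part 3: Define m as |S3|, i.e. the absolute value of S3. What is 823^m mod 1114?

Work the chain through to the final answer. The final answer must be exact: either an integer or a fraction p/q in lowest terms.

103

Part 1: total draws C(17,6) = 12376; favorable C(8,1)*C(9,5) = 1008; P = 18/221; answer 18/221
Part 2: S1 = 18/221; threaded value p + q = 239; d = -7; a(2) = 3*(13) - 2*(-7) = 53; iterating: a(2)=53, a(3)=133, a(4)=293, a(5)=613, a(6)=1253, a(7)=2533, a(8)=5093, a(9)=10213, a(10)=20453, a(11)=40933, a(12)=81893; answer 81893
Part 3: S2 = 81893; r = 26; remainder = value at the root: -5*(26)^2 - 4*(26)^1 + 3 = (-3380) + (-104) + (3) = -3481; answer -3481
Part 4: S3 = -3481; m = 3481; squarings mod 1114: 823^1=823, 823^2=17, 823^4=289, 823^8=1085, 823^16=841, 823^32=1005, 823^64=741, 823^128=993, 823^256=159, 823^512=773, 823^1024=425, 823^2048=157; 823^3481 = 823^1 * 823^8 * 823^16 * 823^128 * 823^256 * 823^1024 * 823^2048 = 103 (mod 1114); answer 103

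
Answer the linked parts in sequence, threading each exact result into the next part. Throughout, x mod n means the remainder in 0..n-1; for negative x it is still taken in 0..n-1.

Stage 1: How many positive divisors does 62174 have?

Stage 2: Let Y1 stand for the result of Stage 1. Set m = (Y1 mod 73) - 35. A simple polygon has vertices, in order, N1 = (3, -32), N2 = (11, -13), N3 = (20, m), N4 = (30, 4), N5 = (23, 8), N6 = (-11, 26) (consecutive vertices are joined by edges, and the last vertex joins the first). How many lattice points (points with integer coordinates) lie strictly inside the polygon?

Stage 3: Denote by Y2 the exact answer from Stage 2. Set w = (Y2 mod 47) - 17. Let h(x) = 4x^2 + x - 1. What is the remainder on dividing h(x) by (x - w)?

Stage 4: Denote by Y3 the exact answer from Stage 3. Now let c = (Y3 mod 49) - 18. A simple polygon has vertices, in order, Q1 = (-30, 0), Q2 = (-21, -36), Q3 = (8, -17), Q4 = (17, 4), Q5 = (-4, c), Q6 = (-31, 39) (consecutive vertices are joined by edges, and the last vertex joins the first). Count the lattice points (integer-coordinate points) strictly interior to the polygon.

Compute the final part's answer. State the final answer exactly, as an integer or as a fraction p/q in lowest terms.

1842

Stage 1: 62174 = 2 * 7 * 4441; number of divisors = (1+1) * (1+1) * (1+1) = 8; answer 8
Stage 2: Y1 = 8; m = -27; cross terms: (3*-13 - 11*-32)=313, (11*-27 - 20*-13)=-37, (20*4 - 30*-27)=890, (30*8 - 23*4)=148, (23*26 - -11*8)=686, (-11*-32 - 3*26)=274; twice the area = |2274| = 2274; area = 1137; boundary points = 1 + 1 + 1 + 1 + 2 + 2 = 8; strictly interior points = area - boundary/2 + 1 = 1134; answer 1134
Stage 3: Y2 = 1134; w = -11; remainder = value at the root: 4*(-11)^2 + 1*(-11)^1 - 1 = (484) + (-11) + (-1) = 472; answer 472
Stage 4: Y3 = 472; c = 13; cross terms: (-30*-36 - -21*0)=1080, (-21*-17 - 8*-36)=645, (8*4 - 17*-17)=321, (17*13 - -4*4)=237, (-4*39 - -31*13)=247, (-31*0 - -30*39)=1170; twice the area = |3700| = 3700; area = 1850; boundary points = 9 + 1 + 3 + 3 + 1 + 1 = 18; strictly interior points = area - boundary/2 + 1 = 1842; answer 1842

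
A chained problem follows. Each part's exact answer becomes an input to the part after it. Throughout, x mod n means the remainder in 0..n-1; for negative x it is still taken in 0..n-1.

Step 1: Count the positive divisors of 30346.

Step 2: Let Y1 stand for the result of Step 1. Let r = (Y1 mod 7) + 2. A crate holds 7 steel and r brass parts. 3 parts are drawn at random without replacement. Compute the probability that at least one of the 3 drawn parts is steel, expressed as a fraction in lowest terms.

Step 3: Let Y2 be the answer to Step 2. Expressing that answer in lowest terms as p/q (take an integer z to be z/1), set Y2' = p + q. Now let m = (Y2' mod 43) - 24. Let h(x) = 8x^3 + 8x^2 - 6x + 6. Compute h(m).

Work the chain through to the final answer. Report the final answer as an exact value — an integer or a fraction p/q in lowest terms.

-1398

Step 1: 30346 = 2 * 15173; number of divisors = (1+1) * (1+1) = 4; answer 4
Step 2: Y1 = 4; r = 6; total draws C(13,3) = 286; complement C(6,3) = 20; favorable 286 - 20 = 266; P = 133/143; answer 133/143
Step 3: Y2 = 133/143; threaded value p + q = 276; m = -6; 8*(-6)^3 + 8*(-6)^2 - 6*(-6)^1 + 6 = (-1728) + (288) + (36) + (6) = -1398; answer -1398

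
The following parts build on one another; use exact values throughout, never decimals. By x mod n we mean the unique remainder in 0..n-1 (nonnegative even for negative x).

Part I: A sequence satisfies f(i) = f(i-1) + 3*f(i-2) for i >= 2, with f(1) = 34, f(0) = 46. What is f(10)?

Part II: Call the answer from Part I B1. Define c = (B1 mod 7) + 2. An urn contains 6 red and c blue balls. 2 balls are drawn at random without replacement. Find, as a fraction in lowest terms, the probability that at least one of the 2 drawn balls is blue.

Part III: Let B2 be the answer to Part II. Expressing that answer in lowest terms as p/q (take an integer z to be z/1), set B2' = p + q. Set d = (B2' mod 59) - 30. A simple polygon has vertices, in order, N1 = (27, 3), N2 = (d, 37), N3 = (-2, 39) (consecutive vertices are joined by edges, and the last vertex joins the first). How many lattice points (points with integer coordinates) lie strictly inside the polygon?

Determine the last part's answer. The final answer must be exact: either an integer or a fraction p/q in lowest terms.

Part I: f(2) = 1*(34) + 3*(46) = 172; iterating: f(2)=172, f(3)=274, f(4)=790, f(5)=1612, f(6)=3982, f(7)=8818, f(8)=20764, f(9)=47218, f(10)=109510; answer 109510
Part II: B1 = 109510; c = 4; total draws C(10,2) = 45; complement C(6,2) = 15; favorable 45 - 15 = 30; P = 2/3; answer 2/3
Part III: B2 = 2/3; threaded value p + q = 5; d = -25; cross terms: (27*37 - -25*3)=1074, (-25*39 - -2*37)=-901, (-2*3 - 27*39)=-1059; twice the area = |-886| = 886; area = 443; boundary points = 2 + 1 + 1 = 4; strictly interior points = area - boundary/2 + 1 = 442; answer 442

442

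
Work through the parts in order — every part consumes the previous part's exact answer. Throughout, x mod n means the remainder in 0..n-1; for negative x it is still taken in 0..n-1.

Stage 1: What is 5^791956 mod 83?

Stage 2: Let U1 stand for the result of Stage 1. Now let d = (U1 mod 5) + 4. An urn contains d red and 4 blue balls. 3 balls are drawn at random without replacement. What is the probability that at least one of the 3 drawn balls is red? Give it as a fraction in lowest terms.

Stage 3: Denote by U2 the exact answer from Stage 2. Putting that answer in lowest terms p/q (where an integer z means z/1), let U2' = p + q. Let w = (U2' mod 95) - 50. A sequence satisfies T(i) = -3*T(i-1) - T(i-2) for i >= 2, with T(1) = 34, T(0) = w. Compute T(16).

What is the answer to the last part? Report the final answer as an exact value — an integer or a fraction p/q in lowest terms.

-66574146

Stage 1: squarings mod 83: 5^1=5, 5^2=25, 5^4=44, 5^8=27, 5^16=65, 5^32=75, 5^64=64, 5^128=29, 5^256=11, 5^512=38, 5^1024=33, 5^2048=10, 5^4096=17, 5^8192=40, 5^16384=23, 5^32768=31, 5^65536=48, 5^131072=63, 5^262144=68, 5^524288=59; 5^791956 = 5^4 * 5^16 * 5^128 * 5^256 * 5^1024 * 5^4096 * 5^262144 * 5^524288 = 1 (mod 83); answer 1
Stage 2: U1 = 1; d = 5; total draws C(9,3) = 84; complement C(4,3) = 4; favorable 84 - 4 = 80; P = 20/21; answer 20/21
Stage 3: U2 = 20/21; threaded value p + q = 41; w = -9; T(2) = -3*(34) - 1*(-9) = -93; iterating: T(2)=-93, T(3)=245, T(4)=-642, T(5)=1681, T(6)=-4401, T(7)=11522, T(8)=-30165, T(9)=78973, T(10)=-206754, T(11)=541289, T(12)=-1417113, T(13)=3710050, T(14)=-9713037, T(15)=25429061, T(16)=-66574146; answer -66574146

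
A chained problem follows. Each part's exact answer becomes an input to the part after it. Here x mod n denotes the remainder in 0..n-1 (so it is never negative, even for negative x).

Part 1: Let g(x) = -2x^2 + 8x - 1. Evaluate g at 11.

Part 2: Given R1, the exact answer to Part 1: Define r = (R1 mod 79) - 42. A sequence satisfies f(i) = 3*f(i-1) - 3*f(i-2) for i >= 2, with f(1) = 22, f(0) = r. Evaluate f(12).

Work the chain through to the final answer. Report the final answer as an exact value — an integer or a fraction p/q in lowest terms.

Part 1: -2*(11)^2 + 8*(11)^1 - 1 = (-242) + (88) + (-1) = -155; answer -155
Part 2: R1 = -155; r = -39; f(2) = 3*(22) - 3*(-39) = 183; iterating: f(2)=183, f(3)=483, f(4)=900, f(5)=1251, f(6)=1053, f(7)=-594, f(8)=-4941, f(9)=-13041, f(10)=-24300, f(11)=-33777, f(12)=-28431; answer -28431

-28431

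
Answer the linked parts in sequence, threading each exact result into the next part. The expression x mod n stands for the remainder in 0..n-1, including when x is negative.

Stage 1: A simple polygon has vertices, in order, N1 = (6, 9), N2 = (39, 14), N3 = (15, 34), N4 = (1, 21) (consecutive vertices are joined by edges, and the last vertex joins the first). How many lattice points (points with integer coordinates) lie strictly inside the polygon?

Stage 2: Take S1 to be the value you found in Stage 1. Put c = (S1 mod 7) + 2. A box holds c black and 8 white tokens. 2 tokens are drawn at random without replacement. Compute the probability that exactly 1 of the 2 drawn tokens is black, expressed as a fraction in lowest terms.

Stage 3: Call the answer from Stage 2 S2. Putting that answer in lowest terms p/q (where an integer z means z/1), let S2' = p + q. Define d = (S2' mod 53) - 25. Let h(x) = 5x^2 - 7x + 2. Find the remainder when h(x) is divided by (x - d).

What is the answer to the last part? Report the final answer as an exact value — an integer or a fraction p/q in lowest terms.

1566

Stage 1: cross terms: (6*14 - 39*9)=-267, (39*34 - 15*14)=1116, (15*21 - 1*34)=281, (1*9 - 6*21)=-117; twice the area = |1013| = 1013; area = 1013/2; boundary points = 1 + 4 + 1 + 1 = 7; strictly interior points = area - boundary/2 + 1 = 504; answer 504
Stage 2: S1 = 504; c = 2; total draws C(10,2) = 45; favorable C(2,1)*C(8,1) = 16; P = 16/45; answer 16/45
Stage 3: S2 = 16/45; threaded value p + q = 61; d = -17; remainder = value at the root: 5*(-17)^2 - 7*(-17)^1 + 2 = (1445) + (119) + (2) = 1566; answer 1566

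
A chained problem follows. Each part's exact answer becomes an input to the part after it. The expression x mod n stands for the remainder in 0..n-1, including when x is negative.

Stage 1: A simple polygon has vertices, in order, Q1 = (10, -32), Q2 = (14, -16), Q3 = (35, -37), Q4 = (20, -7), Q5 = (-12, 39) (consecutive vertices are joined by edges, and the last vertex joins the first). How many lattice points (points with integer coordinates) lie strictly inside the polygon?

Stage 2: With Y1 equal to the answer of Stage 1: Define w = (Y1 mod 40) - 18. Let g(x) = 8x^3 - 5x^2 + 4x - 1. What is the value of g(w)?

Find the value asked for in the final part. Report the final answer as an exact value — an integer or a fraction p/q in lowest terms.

-18

Stage 1: cross terms: (10*-16 - 14*-32)=288, (14*-37 - 35*-16)=42, (35*-7 - 20*-37)=495, (20*39 - -12*-7)=696, (-12*-32 - 10*39)=-6; twice the area = |1515| = 1515; area = 1515/2; boundary points = 4 + 21 + 15 + 2 + 1 = 43; strictly interior points = area - boundary/2 + 1 = 737; answer 737
Stage 2: Y1 = 737; w = -1; 8*(-1)^3 - 5*(-1)^2 + 4*(-1)^1 - 1 = (-8) + (-5) + (-4) + (-1) = -18; answer -18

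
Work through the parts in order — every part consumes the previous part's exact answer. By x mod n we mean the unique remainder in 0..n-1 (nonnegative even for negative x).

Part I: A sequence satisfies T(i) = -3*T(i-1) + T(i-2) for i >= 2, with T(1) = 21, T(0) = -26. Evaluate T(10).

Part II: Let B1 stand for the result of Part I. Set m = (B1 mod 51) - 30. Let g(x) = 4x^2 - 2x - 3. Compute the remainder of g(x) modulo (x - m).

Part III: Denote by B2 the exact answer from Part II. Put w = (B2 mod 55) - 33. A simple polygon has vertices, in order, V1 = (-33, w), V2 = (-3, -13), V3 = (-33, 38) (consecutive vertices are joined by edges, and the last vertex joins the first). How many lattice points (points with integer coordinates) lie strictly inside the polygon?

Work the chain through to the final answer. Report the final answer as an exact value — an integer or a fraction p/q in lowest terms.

985

Part I: T(2) = -3*(21) + 1*(-26) = -89; iterating: T(2)=-89, T(3)=288, T(4)=-953, T(5)=3147, T(6)=-10394, T(7)=34329, T(8)=-113381, T(9)=374472, T(10)=-1236797; answer -1236797
Part II: B1 = -1236797; m = -26; remainder = value at the root: 4*(-26)^2 - 2*(-26)^1 - 3 = (2704) + (52) + (-3) = 2753; answer 2753
Part III: B2 = 2753; w = -30; cross terms: (-33*-13 - -3*-30)=339, (-3*38 - -33*-13)=-543, (-33*-30 - -33*38)=2244; twice the area = |2040| = 2040; area = 1020; boundary points = 1 + 3 + 68 = 72; strictly interior points = area - boundary/2 + 1 = 985; answer 985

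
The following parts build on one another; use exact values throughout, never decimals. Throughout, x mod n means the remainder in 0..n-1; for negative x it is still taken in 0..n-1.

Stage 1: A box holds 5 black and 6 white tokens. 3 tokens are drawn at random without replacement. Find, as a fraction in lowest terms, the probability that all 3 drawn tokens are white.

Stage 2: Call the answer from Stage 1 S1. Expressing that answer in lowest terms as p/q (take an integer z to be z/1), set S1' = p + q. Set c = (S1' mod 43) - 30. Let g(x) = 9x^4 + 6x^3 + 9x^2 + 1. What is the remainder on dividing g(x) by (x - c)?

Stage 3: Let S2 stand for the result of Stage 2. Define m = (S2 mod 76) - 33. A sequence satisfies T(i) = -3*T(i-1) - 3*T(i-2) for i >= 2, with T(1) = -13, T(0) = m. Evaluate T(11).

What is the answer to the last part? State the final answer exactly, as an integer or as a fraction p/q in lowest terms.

14823

Stage 1: total draws C(11,3) = 165; favorable C(6,3) = 20; P = 4/33; answer 4/33
Stage 2: S1 = 4/33; threaded value p + q = 37; c = 7; remainder = value at the root: 9*(7)^4 + 6*(7)^3 + 9*(7)^2 + 1 = (21609) + (2058) + (441) + (1) = 24109; answer 24109
Stage 3: S2 = 24109; m = -16; T(2) = -3*(-13) - 3*(-16) = 87; iterating: T(2)=87, T(3)=-222, T(4)=405, T(5)=-549, T(6)=432, T(7)=351, T(8)=-2349, T(9)=5994, T(10)=-10935, T(11)=14823; answer 14823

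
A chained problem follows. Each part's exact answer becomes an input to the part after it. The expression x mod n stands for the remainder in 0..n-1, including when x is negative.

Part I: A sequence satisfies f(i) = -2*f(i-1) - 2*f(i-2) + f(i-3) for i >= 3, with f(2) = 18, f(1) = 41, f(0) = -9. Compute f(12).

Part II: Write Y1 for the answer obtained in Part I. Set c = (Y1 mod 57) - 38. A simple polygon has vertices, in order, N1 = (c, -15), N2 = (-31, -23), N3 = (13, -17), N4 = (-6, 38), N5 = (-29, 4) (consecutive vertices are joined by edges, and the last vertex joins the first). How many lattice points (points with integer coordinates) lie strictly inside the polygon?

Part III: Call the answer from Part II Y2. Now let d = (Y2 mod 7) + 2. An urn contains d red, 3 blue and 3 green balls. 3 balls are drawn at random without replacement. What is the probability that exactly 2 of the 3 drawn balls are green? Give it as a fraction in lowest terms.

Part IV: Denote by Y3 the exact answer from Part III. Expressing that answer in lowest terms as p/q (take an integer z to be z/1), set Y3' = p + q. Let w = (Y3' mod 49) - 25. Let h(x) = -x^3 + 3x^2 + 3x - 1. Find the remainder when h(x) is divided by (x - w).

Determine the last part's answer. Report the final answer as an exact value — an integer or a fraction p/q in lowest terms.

-9131

Part I: f(3) = -2*(18) - 2*(41) + 1*(-9) = -127; iterating: f(3)=-127, f(4)=259, f(5)=-246, f(6)=-153, f(7)=1057, f(8)=-2054, f(9)=1841, f(10)=1483, f(11)=-8702, f(12)=16279; answer 16279
Part II: Y1 = 16279; c = -4; cross terms: (-4*-23 - -31*-15)=-373, (-31*-17 - 13*-23)=826, (13*38 - -6*-17)=392, (-6*4 - -29*38)=1078, (-29*-15 - -4*4)=451; twice the area = |2374| = 2374; area = 1187; boundary points = 1 + 2 + 1 + 1 + 1 = 6; strictly interior points = area - boundary/2 + 1 = 1185; answer 1185
Part III: Y2 = 1185; d = 4; total draws C(10,3) = 120; favorable C(3,2)*C(7,1) = 21; P = 7/40; answer 7/40
Part IV: Y3 = 7/40; threaded value p + q = 47; w = 22; remainder = value at the root: -1*(22)^3 + 3*(22)^2 + 3*(22)^1 - 1 = (-10648) + (1452) + (66) + (-1) = -9131; answer -9131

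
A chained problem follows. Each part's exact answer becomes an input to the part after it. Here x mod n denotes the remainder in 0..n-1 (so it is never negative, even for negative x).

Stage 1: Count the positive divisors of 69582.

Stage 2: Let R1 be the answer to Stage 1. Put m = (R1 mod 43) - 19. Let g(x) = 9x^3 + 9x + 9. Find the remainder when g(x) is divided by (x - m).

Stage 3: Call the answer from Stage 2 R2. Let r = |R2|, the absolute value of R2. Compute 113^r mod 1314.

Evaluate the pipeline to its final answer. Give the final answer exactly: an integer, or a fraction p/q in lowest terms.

Stage 1: 69582 = 2 * 3 * 11597; number of divisors = (1+1) * (1+1) * (1+1) = 8; answer 8
Stage 2: R1 = 8; m = -11; remainder = value at the root: 9*(-11)^3 + 9*(-11)^1 + 9 = (-11979) + (-99) + (9) = -12069; answer -12069
Stage 3: R2 = -12069; r = 12069; squarings mod 1314: 113^1=113, 113^2=943, 113^4=985, 113^8=493, 113^16=1273, 113^32=367, 113^64=661, 113^128=673, 113^256=913, 113^512=493, 113^1024=1273, 113^2048=367, 113^4096=661, 113^8192=673; 113^12069 = 113^1 * 113^4 * 113^32 * 113^256 * 113^512 * 113^1024 * 113^2048 * 113^8192 = 647 (mod 1314); answer 647

647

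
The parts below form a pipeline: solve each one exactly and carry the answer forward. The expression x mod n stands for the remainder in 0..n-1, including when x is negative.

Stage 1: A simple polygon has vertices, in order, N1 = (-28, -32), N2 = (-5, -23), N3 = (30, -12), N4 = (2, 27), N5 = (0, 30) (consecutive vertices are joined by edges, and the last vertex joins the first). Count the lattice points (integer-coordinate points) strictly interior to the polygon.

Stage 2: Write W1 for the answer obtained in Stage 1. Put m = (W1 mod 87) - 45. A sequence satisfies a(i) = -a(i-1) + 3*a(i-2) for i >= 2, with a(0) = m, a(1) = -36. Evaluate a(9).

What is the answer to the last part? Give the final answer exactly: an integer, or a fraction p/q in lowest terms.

9054

Stage 1: cross terms: (-28*-23 - -5*-32)=484, (-5*-12 - 30*-23)=750, (30*27 - 2*-12)=834, (2*30 - 0*27)=60, (0*-32 - -28*30)=840; twice the area = |2968| = 2968; area = 1484; boundary points = 1 + 1 + 1 + 1 + 2 = 6; strictly interior points = area - boundary/2 + 1 = 1482; answer 1482
Stage 2: W1 = 1482; m = -42; a(2) = -1*(-36) + 3*(-42) = -90; iterating: a(2)=-90, a(3)=-18, a(4)=-252, a(5)=198, a(6)=-954, a(7)=1548, a(8)=-4410, a(9)=9054; answer 9054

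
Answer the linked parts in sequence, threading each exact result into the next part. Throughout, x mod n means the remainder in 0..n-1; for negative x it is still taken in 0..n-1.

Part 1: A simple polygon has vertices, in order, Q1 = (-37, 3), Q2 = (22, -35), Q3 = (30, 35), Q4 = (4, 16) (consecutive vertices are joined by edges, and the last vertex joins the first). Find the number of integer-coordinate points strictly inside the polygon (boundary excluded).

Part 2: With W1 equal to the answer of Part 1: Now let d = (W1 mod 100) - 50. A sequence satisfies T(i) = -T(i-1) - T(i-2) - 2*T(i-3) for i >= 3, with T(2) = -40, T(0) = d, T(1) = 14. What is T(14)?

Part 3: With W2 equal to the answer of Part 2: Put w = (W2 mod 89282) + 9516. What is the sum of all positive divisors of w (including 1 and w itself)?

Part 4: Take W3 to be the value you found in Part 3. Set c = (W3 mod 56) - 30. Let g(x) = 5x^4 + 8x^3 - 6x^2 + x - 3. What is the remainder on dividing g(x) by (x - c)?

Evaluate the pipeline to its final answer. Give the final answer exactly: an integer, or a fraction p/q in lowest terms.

Part 1: cross terms: (-37*-35 - 22*3)=1229, (22*35 - 30*-35)=1820, (30*16 - 4*35)=340, (4*3 - -37*16)=604; twice the area = |3993| = 3993; area = 3993/2; boundary points = 1 + 2 + 1 + 1 = 5; strictly interior points = area - boundary/2 + 1 = 1995; answer 1995
Part 2: W1 = 1995; d = 45; T(3) = -1*(-40) - 1*(14) - 2*(45) = -64; iterating: T(3)=-64, T(4)=76, T(5)=68, T(6)=-16, T(7)=-204, T(8)=84, T(9)=152, T(10)=172, T(11)=-492, T(12)=16, T(13)=132, T(14)=836; answer 836
Part 3: W2 = 836; w = 10352; 10352 = 2^4 * 647; sigma = (1 + 2 + 4 + 8 + 16) * (1 + 647) = 31 * 648 = 20088; answer 20088
Part 4: W3 = 20088; c = 10; remainder = value at the root: 5*(10)^4 + 8*(10)^3 - 6*(10)^2 + 1*(10)^1 - 3 = (50000) + (8000) + (-600) + (10) + (-3) = 57407; answer 57407

57407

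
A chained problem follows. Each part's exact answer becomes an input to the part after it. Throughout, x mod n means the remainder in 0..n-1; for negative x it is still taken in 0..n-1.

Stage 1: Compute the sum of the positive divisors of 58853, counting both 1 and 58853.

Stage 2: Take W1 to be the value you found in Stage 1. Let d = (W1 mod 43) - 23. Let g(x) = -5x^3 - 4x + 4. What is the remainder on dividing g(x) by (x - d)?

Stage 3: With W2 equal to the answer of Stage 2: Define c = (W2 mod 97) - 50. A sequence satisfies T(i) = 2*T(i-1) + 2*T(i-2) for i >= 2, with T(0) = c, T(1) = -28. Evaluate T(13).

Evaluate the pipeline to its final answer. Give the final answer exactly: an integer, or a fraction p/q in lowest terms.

-7313152

Stage 1: 58853 = 229 * 257; sigma = (1 + 229) * (1 + 257) = 230 * 258 = 59340; answer 59340
Stage 2: W1 = 59340; d = -23; remainder = value at the root: -5*(-23)^3 - 4*(-23)^1 + 4 = (60835) + (92) + (4) = 60931; answer 60931
Stage 3: W2 = 60931; c = -35; T(2) = 2*(-28) + 2*(-35) = -126; iterating: T(2)=-126, T(3)=-308, T(4)=-868, T(5)=-2352, T(6)=-6440, T(7)=-17584, T(8)=-48048, T(9)=-131264, T(10)=-358624, T(11)=-979776, T(12)=-2676800, T(13)=-7313152; answer -7313152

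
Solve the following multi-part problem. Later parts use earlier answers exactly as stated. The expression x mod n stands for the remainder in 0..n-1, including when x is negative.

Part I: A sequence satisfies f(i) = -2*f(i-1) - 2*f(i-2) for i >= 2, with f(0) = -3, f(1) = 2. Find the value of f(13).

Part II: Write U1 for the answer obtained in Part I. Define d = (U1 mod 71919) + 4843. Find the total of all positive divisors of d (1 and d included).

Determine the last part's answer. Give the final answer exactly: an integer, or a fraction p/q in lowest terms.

Part I: f(2) = -2*(2) - 2*(-3) = 2; iterating: f(2)=2, f(3)=-8, f(4)=12, f(5)=-8, f(6)=-8, f(7)=32, f(8)=-48, f(9)=32, f(10)=32, f(11)=-128, f(12)=192, f(13)=-128; answer -128
Part II: U1 = -128; d = 76634; 76634 = 2 * 38317; sigma = (1 + 2) * (1 + 38317) = 3 * 38318 = 114954; answer 114954

114954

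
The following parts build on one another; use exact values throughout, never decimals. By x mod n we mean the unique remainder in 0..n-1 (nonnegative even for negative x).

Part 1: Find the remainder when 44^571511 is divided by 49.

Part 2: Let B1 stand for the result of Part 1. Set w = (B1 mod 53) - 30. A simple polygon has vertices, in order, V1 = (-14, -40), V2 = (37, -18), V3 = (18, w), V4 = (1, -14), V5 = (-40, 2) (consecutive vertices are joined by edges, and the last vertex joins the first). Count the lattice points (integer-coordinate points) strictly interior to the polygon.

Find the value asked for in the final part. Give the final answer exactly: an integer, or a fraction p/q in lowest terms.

Part 1: squarings mod 49: 44^1=44, 44^2=25, 44^4=37, 44^8=46, 44^16=9, 44^32=32, 44^64=44, 44^128=25, 44^256=37, 44^512=46, 44^1024=9, 44^2048=32, 44^4096=44, 44^8192=25, 44^16384=37, 44^32768=46, 44^65536=9, 44^131072=32, 44^262144=44, 44^524288=25; 44^571511 = 44^1 * 44^2 * 44^4 * 44^16 * 44^32 * 44^64 * 44^2048 * 44^4096 * 44^8192 * 44^32768 * 44^524288 = 4 (mod 49); answer 4
Part 2: B1 = 4; w = -26; cross terms: (-14*-18 - 37*-40)=1732, (37*-26 - 18*-18)=-638, (18*-14 - 1*-26)=-226, (1*2 - -40*-14)=-558, (-40*-40 - -14*2)=1628; twice the area = |1938| = 1938; area = 969; boundary points = 1 + 1 + 1 + 1 + 2 = 6; strictly interior points = area - boundary/2 + 1 = 967; answer 967

967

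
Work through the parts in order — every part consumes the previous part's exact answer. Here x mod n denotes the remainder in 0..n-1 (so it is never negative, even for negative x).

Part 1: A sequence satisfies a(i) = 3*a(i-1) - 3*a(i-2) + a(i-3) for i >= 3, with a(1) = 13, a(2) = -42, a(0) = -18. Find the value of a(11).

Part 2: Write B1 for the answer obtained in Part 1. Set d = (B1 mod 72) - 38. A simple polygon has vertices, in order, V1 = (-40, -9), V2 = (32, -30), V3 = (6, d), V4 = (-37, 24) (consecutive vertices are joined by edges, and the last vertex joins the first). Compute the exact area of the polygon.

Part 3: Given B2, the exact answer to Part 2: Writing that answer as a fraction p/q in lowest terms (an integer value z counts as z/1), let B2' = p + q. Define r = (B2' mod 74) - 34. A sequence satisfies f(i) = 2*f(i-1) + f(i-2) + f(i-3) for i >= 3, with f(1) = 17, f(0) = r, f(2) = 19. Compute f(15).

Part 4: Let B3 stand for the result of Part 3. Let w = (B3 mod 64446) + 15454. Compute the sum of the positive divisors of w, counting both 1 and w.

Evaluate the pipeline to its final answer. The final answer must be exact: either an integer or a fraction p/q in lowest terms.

Part 1: a(3) = 3*(-42) - 3*(13) + 1*(-18) = -183; iterating: a(3)=-183, a(4)=-410, a(5)=-723, a(6)=-1122, a(7)=-1607, a(8)=-2178, a(9)=-2835, a(10)=-3578, a(11)=-4407; answer -4407
Part 2: B1 = -4407; d = 19; cross terms: (-40*-30 - 32*-9)=1488, (32*19 - 6*-30)=788, (6*24 - -37*19)=847, (-37*-9 - -40*24)=1293; twice the area = |4416| = 4416; area = 2208; answer 2208
Part 3: B2 = 2208; threaded value p + q = 2209; r = 29; f(3) = 2*(19) + 1*(17) + 1*(29) = 84; iterating: f(3)=84, f(4)=204, f(5)=511, f(6)=1310, f(7)=3335, f(8)=8491, f(9)=21627, f(10)=55080, f(11)=140278, f(12)=357263, f(13)=909884, f(14)=2317309, f(15)=5901765; answer 5901765
Part 4: B3 = 5901765; w = 52633; 52633 = 7 * 73 * 103; sigma = (1 + 7) * (1 + 73) * (1 + 103) = 8 * 74 * 104 = 61568; answer 61568

61568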